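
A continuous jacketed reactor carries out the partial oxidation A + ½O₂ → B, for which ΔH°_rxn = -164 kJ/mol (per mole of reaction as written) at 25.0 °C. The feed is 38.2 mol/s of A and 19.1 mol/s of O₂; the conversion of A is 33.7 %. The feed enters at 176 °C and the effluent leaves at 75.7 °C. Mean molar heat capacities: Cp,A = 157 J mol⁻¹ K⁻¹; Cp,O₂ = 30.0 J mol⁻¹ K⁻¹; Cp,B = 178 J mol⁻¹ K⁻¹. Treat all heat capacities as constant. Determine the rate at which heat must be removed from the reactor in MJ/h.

Q_out = 9960 MJ/h

Extent of reaction ξ = 0.337 × 38.2 = 12.873 mol/s
Reaction term: ξ·ΔH°_rxn = 12.873 × -164 = -2111.2 kJ/s
Sensible, feed 176→25 °C: -992.13 kJ/s
Outlet flows (mol/s): A 25.327, O₂ 12.663, B 12.873
Sensible, products 25→75.7 °C: 337.04 kJ/s
Q = ΔH = -2766.3 kJ/s = -2766.3 kW
Heat removed = 9958.8 MJ/h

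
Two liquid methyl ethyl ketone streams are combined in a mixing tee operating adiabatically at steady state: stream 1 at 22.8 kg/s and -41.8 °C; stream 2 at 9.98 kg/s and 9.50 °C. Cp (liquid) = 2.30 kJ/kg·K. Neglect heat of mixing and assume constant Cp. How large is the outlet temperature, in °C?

T_out = -26.2 °C

No heat crosses the boundary, so H_out = H_in.
T_out = Σ ṁᵢCp,ᵢTᵢ / Σ ṁᵢCp,ᵢ
      = -1973.9 / 75.394 = -26.182 °C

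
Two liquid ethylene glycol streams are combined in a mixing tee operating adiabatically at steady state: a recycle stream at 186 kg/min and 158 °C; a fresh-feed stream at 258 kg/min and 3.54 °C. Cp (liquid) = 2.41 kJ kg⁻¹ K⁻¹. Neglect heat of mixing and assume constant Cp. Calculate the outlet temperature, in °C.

T_out = 68.2 °C

No heat crosses the boundary, so H_out = H_in.
Σ ṁᵢCp,ᵢTᵢ = 186×2.41×158 + 258×2.41×3.54 = 73026
Σ ṁᵢCp,ᵢ = 186×2.41 + 258×2.41 = 1070
T_out = 73026 / 1070 = 68.246 °C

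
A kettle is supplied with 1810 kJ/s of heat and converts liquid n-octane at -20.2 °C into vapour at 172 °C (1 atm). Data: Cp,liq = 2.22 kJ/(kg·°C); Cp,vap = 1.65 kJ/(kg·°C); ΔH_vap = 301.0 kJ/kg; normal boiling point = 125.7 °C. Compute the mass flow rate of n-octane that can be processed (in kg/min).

ṁ = 155 kg/min

Δh = 2.22×(125.7−-20.2) + 301.0 + 1.65×(172−125.7) = 701.29 kJ/kg
Q = 1810 kJ/s = 1810 kJ/s = 108600 kJ/min
ṁ = Q/Δh = 108600 / 701.29 = 154.86 kg/min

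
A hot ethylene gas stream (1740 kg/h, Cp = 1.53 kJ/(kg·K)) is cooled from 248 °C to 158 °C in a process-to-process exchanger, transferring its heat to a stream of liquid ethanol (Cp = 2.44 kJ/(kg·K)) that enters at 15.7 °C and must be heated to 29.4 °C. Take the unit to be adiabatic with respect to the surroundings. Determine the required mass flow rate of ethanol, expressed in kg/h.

ṁ_c = 7170 kg/h

Heat released by hot stream: Q = 1740 × 1.53 × (248 − 158) = 239600 kJ/h
Energy balance on cold side (adiabatic exchanger): Q = ṁ_c·Cp_c·(T_c,out − T_c,in)
ṁ_c = 239600 / [2.44 × (29.4 − 15.7)] = 7167.6 kg/h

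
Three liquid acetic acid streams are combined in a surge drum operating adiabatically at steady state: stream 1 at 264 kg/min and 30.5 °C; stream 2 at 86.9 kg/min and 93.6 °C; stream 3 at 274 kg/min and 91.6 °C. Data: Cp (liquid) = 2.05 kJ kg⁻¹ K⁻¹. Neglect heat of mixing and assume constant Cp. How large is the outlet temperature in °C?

T_out = 66.1 °C

Adiabatic, steady state ⇒ Σ ṁᵢCp,ᵢ(T_out − Tᵢ) = 0
T_out = Σ ṁᵢCp,ᵢTᵢ / Σ ṁᵢCp,ᵢ
      = 84633 / 1281 = 66.065 °C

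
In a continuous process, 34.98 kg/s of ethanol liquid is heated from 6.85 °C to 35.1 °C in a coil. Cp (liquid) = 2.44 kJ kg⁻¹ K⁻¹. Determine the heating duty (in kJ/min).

Q = 145000 kJ/min

Q = ṁ·Cp·ΔT = 34.98 × 2.44 × (35.1 − 6.85) = 2411.2 kJ/s
Heating duty = 144670 kJ/min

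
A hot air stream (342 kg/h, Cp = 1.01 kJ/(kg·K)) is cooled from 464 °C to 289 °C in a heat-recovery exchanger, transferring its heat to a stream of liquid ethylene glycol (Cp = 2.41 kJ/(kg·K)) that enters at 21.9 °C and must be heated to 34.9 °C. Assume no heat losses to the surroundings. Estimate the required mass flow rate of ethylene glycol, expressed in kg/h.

ṁ_c = 1930 kg/h

Heat released by hot stream: Q = 342 × 1.01 × (464 − 289) = 60448 kJ/h
Energy balance on cold side (adiabatic exchanger): Q = ṁ_c·Cp_c·(T_c,out − T_c,in)
ṁ_c = 60448 / [2.41 × (34.9 − 21.9)] = 1929.4 kg/h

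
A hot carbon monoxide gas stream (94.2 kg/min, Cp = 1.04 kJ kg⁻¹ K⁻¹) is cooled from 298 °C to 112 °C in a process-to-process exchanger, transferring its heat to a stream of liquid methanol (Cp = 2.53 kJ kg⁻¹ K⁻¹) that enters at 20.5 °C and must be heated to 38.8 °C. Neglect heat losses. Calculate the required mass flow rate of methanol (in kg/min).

Heat released by hot stream: Q = 94.2 × 1.04 × (298 − 112) = 18222 kJ/min
Energy balance on cold side (adiabatic exchanger): Q = ṁ_c·Cp_c·(T_c,out − T_c,in)
ṁ_c = 18222 / [2.53 × (38.8 − 20.5)] = 393.57 kg/min

ṁ_c = 394 kg/min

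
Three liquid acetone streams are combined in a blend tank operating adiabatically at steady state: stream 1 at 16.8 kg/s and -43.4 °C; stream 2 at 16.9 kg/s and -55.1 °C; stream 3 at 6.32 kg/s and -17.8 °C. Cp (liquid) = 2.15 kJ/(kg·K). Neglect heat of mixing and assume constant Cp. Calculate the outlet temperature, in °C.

Adiabatic, steady state ⇒ Σ ṁᵢCp,ᵢ(T_out − Tᵢ) = 0
T_out = Σ ṁᵢCp,ᵢTᵢ / Σ ṁᵢCp,ᵢ
      = -3811.5 / 86.043 = -44.298 °C

T_out = -44.3 °C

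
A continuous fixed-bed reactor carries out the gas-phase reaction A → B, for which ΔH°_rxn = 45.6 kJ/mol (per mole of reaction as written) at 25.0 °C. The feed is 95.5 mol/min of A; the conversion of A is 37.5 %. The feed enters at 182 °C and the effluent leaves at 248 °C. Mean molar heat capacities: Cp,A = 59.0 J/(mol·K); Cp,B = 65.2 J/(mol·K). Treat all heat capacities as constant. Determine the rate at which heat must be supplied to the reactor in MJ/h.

Q_in = 123 MJ/h

Extent of reaction ξ = 0.375 × 95.5 = 35.812 mol/min
Reaction term: ξ·ΔH°_rxn = 35.812 × 45.6 = 1633 kJ/min
Sensible, feed 182→25 °C: -884.62 kJ/min
Outlet flows (mol/min): A 59.688, B 35.812
Sensible, products 25→248 °C: 1306 kJ/min
Q = ΔH = 2054.4 kJ/min = 34.241 kW
Heat supplied = 123.27 MJ/h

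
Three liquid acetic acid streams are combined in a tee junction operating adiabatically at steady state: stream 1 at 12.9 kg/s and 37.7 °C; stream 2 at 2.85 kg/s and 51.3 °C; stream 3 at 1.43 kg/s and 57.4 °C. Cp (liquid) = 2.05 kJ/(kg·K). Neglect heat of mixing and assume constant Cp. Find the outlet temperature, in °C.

No heat crosses the boundary, so H_out = H_in.
Σ ṁᵢCp,ᵢTᵢ = 12.9×2.05×37.7 + 2.85×2.05×51.3 + 1.43×2.05×57.4 = 1465
Σ ṁᵢCp,ᵢ = 12.9×2.05 + 2.85×2.05 + 1.43×2.05 = 35.219
T_out = 1465 / 35.219 = 41.596 °C

T_out = 41.6 °C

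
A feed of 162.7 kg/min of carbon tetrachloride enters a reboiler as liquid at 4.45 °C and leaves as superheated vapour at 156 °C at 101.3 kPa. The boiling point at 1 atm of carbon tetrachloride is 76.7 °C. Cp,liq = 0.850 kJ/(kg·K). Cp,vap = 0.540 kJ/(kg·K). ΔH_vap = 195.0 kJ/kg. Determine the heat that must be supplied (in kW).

Q = 811 kW

liquid 4.45→76.7 °C: 61.413 kJ/kg
vaporisation at 76.7 °C: 195 kJ/kg
vapour 76.7→156 °C: 42.822 kJ/kg
Δh = 61.413 + 195 + 42.822 = 299.23 kJ/kg
Q = ṁ·Δh = 162.7 kg/min × 299.23 kJ/kg = 48685 kJ/min
|Q| = 811.42 kW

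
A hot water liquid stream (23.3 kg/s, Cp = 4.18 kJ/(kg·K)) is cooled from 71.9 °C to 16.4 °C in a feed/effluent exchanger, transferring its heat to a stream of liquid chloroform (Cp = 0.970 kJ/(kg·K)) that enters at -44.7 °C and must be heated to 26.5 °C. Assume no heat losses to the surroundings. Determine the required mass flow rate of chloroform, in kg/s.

Heat released by hot stream: Q = 23.3 × 4.18 × (71.9 − 16.4) = 5405.4 kJ/s
Energy balance on cold side (adiabatic exchanger): Q = ṁ_c·Cp_c·(T_c,out − T_c,in)
ṁ_c = 5405.4 / [0.970 × (26.5 − -44.7)] = 78.266 kg/s

ṁ_c = 78.3 kg/s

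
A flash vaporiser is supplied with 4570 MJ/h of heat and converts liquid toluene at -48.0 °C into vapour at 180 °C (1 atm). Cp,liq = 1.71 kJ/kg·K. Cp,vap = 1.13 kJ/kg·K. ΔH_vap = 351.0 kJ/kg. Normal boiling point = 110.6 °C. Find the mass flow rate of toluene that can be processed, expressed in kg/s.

Δh = 1.71×(110.6−-48.0) + 351.0 + 1.13×(180−110.6) = 700.63 kJ/kg
Q = 4570 MJ/h = 1269.4 kJ/s = 1269.4 kJ/s
ṁ = Q/Δh = 1269.4 / 700.63 = 1.8119 kg/s

ṁ = 1.81 kg/s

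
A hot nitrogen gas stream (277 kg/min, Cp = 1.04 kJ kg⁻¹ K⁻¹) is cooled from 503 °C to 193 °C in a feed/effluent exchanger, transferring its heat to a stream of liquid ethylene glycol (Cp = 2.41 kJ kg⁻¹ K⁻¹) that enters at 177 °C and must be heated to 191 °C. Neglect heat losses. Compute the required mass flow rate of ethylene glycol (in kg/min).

Heat released by hot stream: Q = 277 × 1.04 × (503 − 193) = 89305 kJ/min
Energy balance on cold side (adiabatic exchanger): Q = ṁ_c·Cp_c·(T_c,out − T_c,in)
ṁ_c = 89305 / [2.41 × (191 − 177)] = 2646.9 kg/min

ṁ_c = 2650 kg/min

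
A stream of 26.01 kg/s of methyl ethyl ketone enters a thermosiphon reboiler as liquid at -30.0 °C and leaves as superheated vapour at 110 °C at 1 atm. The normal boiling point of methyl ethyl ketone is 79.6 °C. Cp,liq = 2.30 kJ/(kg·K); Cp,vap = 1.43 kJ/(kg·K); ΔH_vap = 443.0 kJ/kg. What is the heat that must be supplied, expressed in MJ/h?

liquid -30.0→79.6 °C: 252.08 kJ/kg
vaporisation at 79.6 °C: 443 kJ/kg
vapour 79.6→110 °C: 43.472 kJ/kg
Δh = 252.08 + 443 + 43.472 = 738.55 kJ/kg
Q = ṁ·Δh = 26.01 kg/s × 738.55 kJ/kg = 19210 kJ/s
|Q| = 19210 kW = 69155 MJ/h

Q = 69200 MJ/h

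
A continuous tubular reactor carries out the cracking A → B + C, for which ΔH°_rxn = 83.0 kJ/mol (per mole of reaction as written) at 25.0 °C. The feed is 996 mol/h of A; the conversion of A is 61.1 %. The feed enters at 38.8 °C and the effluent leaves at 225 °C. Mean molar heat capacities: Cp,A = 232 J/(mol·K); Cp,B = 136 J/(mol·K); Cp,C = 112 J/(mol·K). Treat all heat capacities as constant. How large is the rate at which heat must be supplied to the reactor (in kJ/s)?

Q_in = 26.5 kJ/s

Extent of reaction ξ = 0.611 × 996 = 608.56 mol/h
Reaction term: ξ·ΔH°_rxn = 608.56 × 83.0 = 50510 kJ/h
Sensible, feed 38.8→25 °C: -3188.8 kJ/h
Outlet flows (mol/h): A 387.44, B 608.56, C 608.56
Sensible, products 25→225 °C: 48162 kJ/h
Q = ΔH = 95483 kJ/h = 26.523 kW
Heat supplied = 26.523 kJ/s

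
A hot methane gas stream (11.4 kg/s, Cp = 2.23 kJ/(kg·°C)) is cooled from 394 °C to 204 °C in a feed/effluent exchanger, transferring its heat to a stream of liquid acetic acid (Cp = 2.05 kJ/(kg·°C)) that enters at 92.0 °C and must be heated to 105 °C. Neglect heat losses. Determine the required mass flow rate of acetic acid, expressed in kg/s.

Heat released by hot stream: Q = 11.4 × 2.23 × (394 − 204) = 4830.2 kJ/s
Energy balance on cold side (adiabatic exchanger): Q = ṁ_c·Cp_c·(T_c,out − T_c,in)
ṁ_c = 4830.2 / [2.05 × (105 − 92.0)] = 181.25 kg/s

ṁ_c = 181 kg/s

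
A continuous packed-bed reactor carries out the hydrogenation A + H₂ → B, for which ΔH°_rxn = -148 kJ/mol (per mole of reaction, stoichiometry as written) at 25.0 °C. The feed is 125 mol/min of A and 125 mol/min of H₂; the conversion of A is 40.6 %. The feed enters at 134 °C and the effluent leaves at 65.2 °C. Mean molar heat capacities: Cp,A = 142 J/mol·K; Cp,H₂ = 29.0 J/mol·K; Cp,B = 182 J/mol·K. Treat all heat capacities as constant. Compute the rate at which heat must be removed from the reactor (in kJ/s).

Extent of reaction ξ = 0.406 × 125 = 50.75 mol/min
Reaction term: ξ·ΔH°_rxn = 50.75 × -148 = -7511 kJ/min
Sensible, feed 134→25 °C: -2329.9 kJ/min
Outlet flows (mol/min): A 74.25, H₂ 74.25, B 50.75
Sensible, products 25→65.2 °C: 881.72 kJ/min
Q = ΔH = -8959.2 kJ/min = -149.32 kW
Heat removed = 149.32 kJ/s

Q_out = 149 kJ/s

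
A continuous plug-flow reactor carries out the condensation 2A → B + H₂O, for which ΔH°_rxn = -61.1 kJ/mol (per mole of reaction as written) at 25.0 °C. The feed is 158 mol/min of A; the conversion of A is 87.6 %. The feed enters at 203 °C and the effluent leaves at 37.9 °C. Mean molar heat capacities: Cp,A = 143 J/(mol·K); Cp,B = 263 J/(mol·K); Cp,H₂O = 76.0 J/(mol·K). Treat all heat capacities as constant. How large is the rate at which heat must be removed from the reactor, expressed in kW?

Q_out = 132 kW

Extent of reaction ξ = 0.876 × 158 / 2 = 69.204 mol/min
Reaction term: ξ·ΔH°_rxn = 69.204 × -61.1 = -4228.4 kJ/min
Sensible, feed 203→25 °C: -4021.7 kJ/min
Outlet flows (mol/min): A 19.592, B 69.204, H₂O 69.204
Sensible, products 25→37.9 °C: 338.78 kJ/min
Q = ΔH = -7911.3 kJ/min = -131.86 kW
Heat removed = 131.86 kW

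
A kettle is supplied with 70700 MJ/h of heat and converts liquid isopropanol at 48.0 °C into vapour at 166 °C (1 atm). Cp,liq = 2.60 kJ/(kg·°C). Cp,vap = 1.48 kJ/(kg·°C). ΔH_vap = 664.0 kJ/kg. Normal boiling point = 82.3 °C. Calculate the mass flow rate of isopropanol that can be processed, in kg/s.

ṁ = 22.4 kg/s

Δh = 2.60×(82.3−48.0) + 664.0 + 1.48×(166−82.3) = 877.06 kJ/kg
Q = 70700 MJ/h = 19639 kJ/s = 19639 kJ/s
ṁ = Q/Δh = 19639 / 877.06 = 22.392 kg/s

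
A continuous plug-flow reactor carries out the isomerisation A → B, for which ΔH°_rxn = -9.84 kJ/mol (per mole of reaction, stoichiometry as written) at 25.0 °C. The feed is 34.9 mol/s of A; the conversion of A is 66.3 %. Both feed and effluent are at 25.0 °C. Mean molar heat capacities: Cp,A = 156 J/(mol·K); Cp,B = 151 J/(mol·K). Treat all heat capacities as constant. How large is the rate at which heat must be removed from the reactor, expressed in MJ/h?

Extent of reaction ξ = 0.663 × 34.9 = 23.139 mol/s
Reaction term: ξ·ΔH°_rxn = 23.139 × -9.84 = -227.68 kJ/s
Q = ΔH = -227.68 kJ/s = -227.68 kW
Heat removed = 819.67 MJ/h

Q_out = 820 MJ/h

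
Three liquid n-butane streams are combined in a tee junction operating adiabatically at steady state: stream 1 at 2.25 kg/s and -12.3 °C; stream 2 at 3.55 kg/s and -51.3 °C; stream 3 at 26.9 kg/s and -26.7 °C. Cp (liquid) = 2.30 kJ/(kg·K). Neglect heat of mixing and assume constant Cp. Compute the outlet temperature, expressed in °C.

T_out = -28.4 °C

No heat crosses the boundary, so H_out = H_in.
Σ ṁᵢCp,ᵢTᵢ = 2.25×2.30×-12.3 + 3.55×2.30×-51.3 + 26.9×2.30×-26.7 = -2134.4
Σ ṁᵢCp,ᵢ = 2.25×2.30 + 3.55×2.30 + 26.9×2.30 = 75.21
T_out = -2134.4 / 75.21 = -28.38 °C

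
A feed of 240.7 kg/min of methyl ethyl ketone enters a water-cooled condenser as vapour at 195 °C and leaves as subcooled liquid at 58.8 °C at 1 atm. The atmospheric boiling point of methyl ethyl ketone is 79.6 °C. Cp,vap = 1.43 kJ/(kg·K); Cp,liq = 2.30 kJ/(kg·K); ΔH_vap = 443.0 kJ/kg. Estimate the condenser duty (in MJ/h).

Q_c = 9470 MJ/h

vapour 195→79.6 °C: -165.02 kJ/kg
condensation at 79.6 °C: -443 kJ/kg
liquid 79.6→58.8 °C: -47.84 kJ/kg
Δh = -165.02 + -443 + -47.84 = -655.86 kJ/kg
Q = ṁ·Δh = 240.7 kg/min × -655.86 kJ/kg = -157870 kJ/min
|Q| = 2631.1 kW = 9472 MJ/h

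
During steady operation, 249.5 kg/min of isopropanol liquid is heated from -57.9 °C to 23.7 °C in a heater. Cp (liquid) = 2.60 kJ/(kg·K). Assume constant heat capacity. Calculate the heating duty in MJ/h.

Q = ṁ·Cp·ΔT = 249.5 × 2.60 × (23.7 − -57.9) = 52934 kJ/min
Converting: 52934 / 60 s = 882.23 kW
Heating duty = 3176 MJ/h

Q = 3180 MJ/h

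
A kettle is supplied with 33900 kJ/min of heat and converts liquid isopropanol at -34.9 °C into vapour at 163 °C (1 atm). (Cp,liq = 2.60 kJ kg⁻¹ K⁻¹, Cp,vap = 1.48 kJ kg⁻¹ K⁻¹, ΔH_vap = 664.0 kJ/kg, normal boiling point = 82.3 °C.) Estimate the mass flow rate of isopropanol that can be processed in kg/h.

Δh = 2.60×(82.3−-34.9) + 664.0 + 1.48×(163−82.3) = 1088.2 kJ/kg
Q = 33900 kJ/min = 565 kJ/s = 2.034e+06 kJ/h
ṁ = Q/Δh = 2.034e+06 / 1088.2 = 1869.2 kg/h

ṁ = 1870 kg/h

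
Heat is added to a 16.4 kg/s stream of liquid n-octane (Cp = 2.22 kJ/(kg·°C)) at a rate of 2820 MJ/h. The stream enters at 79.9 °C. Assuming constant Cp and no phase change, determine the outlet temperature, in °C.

T_out = 101 °C

Q = 2820 MJ/h = 783.33 kJ/s
ΔT = Q/(ṁ·Cp) = 783.33/(16.4×2.22) = 21.515 K
T_out = 79.9 + 21.515 = 101.42 °C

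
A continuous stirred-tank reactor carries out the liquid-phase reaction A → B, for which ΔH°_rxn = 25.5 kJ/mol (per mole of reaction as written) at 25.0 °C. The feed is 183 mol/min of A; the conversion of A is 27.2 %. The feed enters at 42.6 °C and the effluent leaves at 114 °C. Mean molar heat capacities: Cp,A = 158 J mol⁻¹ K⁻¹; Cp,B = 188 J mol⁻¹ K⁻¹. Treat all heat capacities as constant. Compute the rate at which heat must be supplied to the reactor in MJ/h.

Extent of reaction ξ = 0.272 × 183 = 49.776 mol/min
Reaction term: ξ·ΔH°_rxn = 49.776 × 25.5 = 1269.3 kJ/min
Sensible, feed 42.6→25 °C: -508.89 kJ/min
Outlet flows (mol/min): A 133.22, B 49.776
Sensible, products 25→114 °C: 2706.2 kJ/min
Q = ΔH = 3466.6 kJ/min = 57.777 kW
Heat supplied = 208 MJ/h

Q_in = 208 MJ/h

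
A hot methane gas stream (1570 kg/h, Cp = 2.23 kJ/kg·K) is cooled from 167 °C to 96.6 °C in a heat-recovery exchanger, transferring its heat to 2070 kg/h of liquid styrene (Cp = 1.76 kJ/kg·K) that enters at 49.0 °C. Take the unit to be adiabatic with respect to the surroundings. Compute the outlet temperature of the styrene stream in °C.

Heat released by hot stream: Q = 1570 × 2.23 × (167 − 96.6) = 246480 kJ/h
Energy balance on cold side (adiabatic exchanger): Q = ṁ_c·Cp_c·(T_c,out − T_c,in)
T_c,out = 49.0 + 246480/(2070 × 1.76) = 116.65 °C

T_c,out = 117 °C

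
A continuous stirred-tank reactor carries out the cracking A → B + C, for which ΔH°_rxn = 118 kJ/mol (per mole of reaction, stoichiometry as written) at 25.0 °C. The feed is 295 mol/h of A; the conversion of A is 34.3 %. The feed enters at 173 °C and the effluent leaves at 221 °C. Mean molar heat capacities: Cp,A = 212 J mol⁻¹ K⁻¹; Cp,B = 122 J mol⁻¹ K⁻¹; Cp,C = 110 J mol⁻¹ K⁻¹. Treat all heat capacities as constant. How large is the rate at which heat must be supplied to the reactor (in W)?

Q_in = 4260 W

Extent of reaction ξ = 0.343 × 295 = 101.19 mol/h
Reaction term: ξ·ΔH°_rxn = 101.19 × 118 = 11940 kJ/h
Sensible, feed 173→25 °C: -9255.9 kJ/h
Outlet flows (mol/h): A 193.81, B 101.19, C 101.19
Sensible, products 25→221 °C: 12654 kJ/h
Q = ΔH = 15338 kJ/h = 4.2607 kW
Heat supplied = 4260.7 W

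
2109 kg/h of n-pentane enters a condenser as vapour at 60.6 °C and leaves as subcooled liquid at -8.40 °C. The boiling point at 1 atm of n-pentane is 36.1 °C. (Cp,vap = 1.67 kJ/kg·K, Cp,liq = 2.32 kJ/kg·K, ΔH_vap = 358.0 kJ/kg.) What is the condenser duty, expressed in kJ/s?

Q_c = 294 kJ/s

vapour 60.6→36.1 °C: -40.915 kJ/kg
condensation at 36.1 °C: -358 kJ/kg
liquid 36.1→-8.40 °C: -103.24 kJ/kg
Δh = -40.915 + -358 + -103.24 = -502.15 kJ/kg
Q = ṁ·Δh = 2109 kg/h × -502.15 kJ/kg = -1.059e+06 kJ/h
|Q| = 294.18 kW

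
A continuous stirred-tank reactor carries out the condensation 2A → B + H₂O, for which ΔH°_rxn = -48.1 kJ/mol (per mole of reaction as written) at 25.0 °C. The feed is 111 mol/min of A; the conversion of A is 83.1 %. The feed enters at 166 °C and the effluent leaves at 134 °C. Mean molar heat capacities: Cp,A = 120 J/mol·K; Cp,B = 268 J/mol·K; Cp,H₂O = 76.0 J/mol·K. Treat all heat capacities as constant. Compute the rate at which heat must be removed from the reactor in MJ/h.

Q_out = 127 MJ/h

Extent of reaction ξ = 0.831 × 111 / 2 = 46.12 mol/min
Reaction term: ξ·ΔH°_rxn = 46.12 × -48.1 = -2218.4 kJ/min
Sensible, feed 166→25 °C: -1878.1 kJ/min
Outlet flows (mol/min): A 18.759, B 46.12, H₂O 46.12
Sensible, products 25→134 °C: 1974.7 kJ/min
Q = ΔH = -2121.8 kJ/min = -35.364 kW
Heat removed = 127.31 MJ/h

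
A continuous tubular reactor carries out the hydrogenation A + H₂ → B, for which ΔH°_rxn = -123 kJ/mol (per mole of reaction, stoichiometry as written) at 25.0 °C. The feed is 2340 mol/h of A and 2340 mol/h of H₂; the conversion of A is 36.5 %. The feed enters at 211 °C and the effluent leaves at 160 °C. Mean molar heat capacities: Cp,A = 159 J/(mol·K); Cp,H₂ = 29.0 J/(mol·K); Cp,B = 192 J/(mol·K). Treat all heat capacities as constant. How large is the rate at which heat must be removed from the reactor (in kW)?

Q_out = 35.3 kW

Extent of reaction ξ = 0.365 × 2340 = 854.1 mol/h
Reaction term: ξ·ΔH°_rxn = 854.1 × -123 = -105050 kJ/h
Sensible, feed 211→25 °C: -81825 kJ/h
Outlet flows (mol/h): A 1485.9, H₂ 1485.9, B 854.1
Sensible, products 25→160 °C: 59850 kJ/h
Q = ΔH = -127030 kJ/h = -35.286 kW
Heat removed = 35.286 kW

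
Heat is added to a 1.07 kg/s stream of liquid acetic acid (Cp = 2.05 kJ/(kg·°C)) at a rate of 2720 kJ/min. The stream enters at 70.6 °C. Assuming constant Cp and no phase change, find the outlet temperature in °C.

Q = 2720 kJ/min = 45.333 kJ/s
ΔT = Q/(ṁ·Cp) = 45.333/(1.07×2.05) = 20.667 K
T_out = 70.6 + 20.667 = 91.267 °C

T_out = 91.3 °C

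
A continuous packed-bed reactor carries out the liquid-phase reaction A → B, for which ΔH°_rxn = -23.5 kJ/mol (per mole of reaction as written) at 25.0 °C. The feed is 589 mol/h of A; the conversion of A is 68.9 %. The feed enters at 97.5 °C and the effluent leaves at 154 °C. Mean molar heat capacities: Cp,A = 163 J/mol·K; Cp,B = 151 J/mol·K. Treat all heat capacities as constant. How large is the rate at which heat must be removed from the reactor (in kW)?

Extent of reaction ξ = 0.689 × 589 = 405.82 mol/h
Reaction term: ξ·ΔH°_rxn = 405.82 × -23.5 = -9536.8 kJ/h
Sensible, feed 97.5→25 °C: -6960.5 kJ/h
Outlet flows (mol/h): A 183.18, B 405.82
Sensible, products 25→154 °C: 11757 kJ/h
Q = ΔH = -4740.6 kJ/h = -1.3168 kW
Heat removed = 1.3168 kW

Q_out = 1.32 kW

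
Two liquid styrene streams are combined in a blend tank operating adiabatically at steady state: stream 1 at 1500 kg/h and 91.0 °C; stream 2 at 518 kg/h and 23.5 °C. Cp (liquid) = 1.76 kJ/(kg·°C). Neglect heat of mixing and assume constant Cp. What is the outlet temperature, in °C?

T_out = 73.7 °C

No heat crosses the boundary, so H_out = H_in.
T_out = Σ ṁᵢCp,ᵢTᵢ / Σ ṁᵢCp,ᵢ
      = 261660 / 3551.7 = 73.673 °C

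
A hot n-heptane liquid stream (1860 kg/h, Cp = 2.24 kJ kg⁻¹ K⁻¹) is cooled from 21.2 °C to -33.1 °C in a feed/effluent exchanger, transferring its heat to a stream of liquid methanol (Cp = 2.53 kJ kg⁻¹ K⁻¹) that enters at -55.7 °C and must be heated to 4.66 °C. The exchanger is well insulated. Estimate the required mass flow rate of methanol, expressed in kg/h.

ṁ_c = 1480 kg/h

Heat released by hot stream: Q = 1860 × 2.24 × (21.2 − -33.1) = 226240 kJ/h
Energy balance on cold side (adiabatic exchanger): Q = ṁ_c·Cp_c·(T_c,out − T_c,in)
ṁ_c = 226240 / [2.53 × (4.66 − -55.7)] = 1481.5 kg/h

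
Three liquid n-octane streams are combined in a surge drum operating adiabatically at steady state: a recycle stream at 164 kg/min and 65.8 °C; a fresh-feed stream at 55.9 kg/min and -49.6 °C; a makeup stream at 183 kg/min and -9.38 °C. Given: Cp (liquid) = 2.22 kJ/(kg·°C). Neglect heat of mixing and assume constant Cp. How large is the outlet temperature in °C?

T_out = 15.6 °C

Adiabatic, steady state ⇒ Σ ṁᵢCp,ᵢ(T_out − Tᵢ) = 0
T_out = Σ ṁᵢCp,ᵢTᵢ / Σ ṁᵢCp,ᵢ
      = 13990 / 894.44 = 15.642 °C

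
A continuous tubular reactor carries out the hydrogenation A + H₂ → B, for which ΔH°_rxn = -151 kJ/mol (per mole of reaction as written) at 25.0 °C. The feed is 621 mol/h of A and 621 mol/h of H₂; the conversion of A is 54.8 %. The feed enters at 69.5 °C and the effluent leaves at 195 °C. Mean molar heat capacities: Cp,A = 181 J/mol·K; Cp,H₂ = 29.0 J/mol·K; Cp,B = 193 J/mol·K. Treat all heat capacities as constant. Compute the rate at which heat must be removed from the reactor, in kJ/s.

Q_out = 10.0 kJ/s

Extent of reaction ξ = 0.548 × 621 = 340.31 mol/h
Reaction term: ξ·ΔH°_rxn = 340.31 × -151 = -51387 kJ/h
Sensible, feed 69.5→25 °C: -5803.2 kJ/h
Outlet flows (mol/h): A 280.69, H₂ 280.69, B 340.31
Sensible, products 25→195 °C: 21186 kJ/h
Q = ΔH = -36004 kJ/h = -10.001 kW
Heat removed = 10.001 kJ/s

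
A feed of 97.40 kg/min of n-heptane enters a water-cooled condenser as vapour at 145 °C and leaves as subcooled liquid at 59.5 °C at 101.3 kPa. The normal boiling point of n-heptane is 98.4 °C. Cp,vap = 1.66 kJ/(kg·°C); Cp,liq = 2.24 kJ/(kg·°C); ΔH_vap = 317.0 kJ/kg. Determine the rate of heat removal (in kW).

Q_c = 782 kW

vapour 145→98.4 °C: -77.356 kJ/kg
condensation at 98.4 °C: -317 kJ/kg
liquid 98.4→59.5 °C: -87.136 kJ/kg
Δh = -77.356 + -317 + -87.136 = -481.49 kJ/kg
Q = ṁ·Δh = 97.40 kg/min × -481.49 kJ/kg = -46897 kJ/min
|Q| = 781.62 kW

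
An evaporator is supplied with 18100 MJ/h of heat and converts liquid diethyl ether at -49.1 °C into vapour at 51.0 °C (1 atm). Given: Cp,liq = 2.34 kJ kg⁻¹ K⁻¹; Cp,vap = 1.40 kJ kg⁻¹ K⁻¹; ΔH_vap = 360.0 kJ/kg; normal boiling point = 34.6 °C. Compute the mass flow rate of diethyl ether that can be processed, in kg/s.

Δh = 2.34×(34.6−-49.1) + 360.0 + 1.40×(51.0−34.6) = 578.82 kJ/kg
Q = 18100 MJ/h = 5027.8 kJ/s = 5027.8 kJ/s
ṁ = Q/Δh = 5027.8 / 578.82 = 8.6863 kg/s

ṁ = 8.69 kg/s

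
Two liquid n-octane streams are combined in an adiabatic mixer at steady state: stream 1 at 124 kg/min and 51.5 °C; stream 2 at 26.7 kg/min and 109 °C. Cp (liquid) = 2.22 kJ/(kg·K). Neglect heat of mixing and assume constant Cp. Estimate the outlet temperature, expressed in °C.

T_out = 61.7 °C

Energy balance with Q = 0: Σ ṁᵢCp,ᵢ(T_out − Tᵢ) = 0
T_out = Σ ṁᵢCp,ᵢTᵢ / Σ ṁᵢCp,ᵢ
      = 20638 / 334.55 = 61.687 °C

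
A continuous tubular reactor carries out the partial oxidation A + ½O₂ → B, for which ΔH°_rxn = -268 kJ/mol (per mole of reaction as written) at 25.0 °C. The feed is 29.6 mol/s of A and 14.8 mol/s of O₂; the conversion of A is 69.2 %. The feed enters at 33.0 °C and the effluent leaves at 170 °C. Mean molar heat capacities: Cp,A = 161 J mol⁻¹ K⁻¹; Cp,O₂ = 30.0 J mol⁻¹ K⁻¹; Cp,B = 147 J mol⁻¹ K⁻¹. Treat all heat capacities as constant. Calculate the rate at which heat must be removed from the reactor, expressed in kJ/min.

Q_out = 292000 kJ/min

Extent of reaction ξ = 0.692 × 29.6 = 20.483 mol/s
Reaction term: ξ·ΔH°_rxn = 20.483 × -268 = -5489.5 kJ/s
Sensible, feed 33.0→25 °C: -41.677 kJ/s
Outlet flows (mol/s): A 9.1168, O₂ 4.5584, B 20.483
Sensible, products 25→170 °C: 669.26 kJ/s
Q = ΔH = -4861.9 kJ/s = -4861.9 kW
Heat removed = 291710 kJ/min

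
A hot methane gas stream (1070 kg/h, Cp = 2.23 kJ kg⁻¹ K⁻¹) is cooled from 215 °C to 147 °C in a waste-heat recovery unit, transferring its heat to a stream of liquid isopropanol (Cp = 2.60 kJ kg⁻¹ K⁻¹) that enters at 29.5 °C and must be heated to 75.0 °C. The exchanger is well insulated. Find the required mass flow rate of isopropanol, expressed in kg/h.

ṁ_c = 1370 kg/h

Heat released by hot stream: Q = 1070 × 2.23 × (215 − 147) = 162250 kJ/h
Energy balance on cold side (adiabatic exchanger): Q = ṁ_c·Cp_c·(T_c,out − T_c,in)
ṁ_c = 162250 / [2.60 × (75.0 − 29.5)] = 1371.6 kg/h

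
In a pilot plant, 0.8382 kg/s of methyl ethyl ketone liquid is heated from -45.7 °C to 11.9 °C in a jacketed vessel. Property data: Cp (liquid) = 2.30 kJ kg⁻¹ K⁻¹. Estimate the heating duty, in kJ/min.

Q = ṁ·Cp·ΔT = 0.8382 × 2.30 × (11.9 − -45.7) = 111.04 kJ/s
Heating duty = 6662.7 kJ/min

Q = 6660 kJ/min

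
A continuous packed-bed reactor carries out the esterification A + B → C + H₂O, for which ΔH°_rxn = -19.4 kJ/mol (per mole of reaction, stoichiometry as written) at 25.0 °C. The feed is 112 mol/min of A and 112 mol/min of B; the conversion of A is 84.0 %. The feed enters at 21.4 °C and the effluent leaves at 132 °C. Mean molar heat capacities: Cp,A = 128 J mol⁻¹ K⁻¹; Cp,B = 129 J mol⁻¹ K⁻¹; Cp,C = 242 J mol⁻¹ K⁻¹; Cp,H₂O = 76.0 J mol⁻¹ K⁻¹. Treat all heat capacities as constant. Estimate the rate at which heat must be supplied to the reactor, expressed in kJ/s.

Q_in = 32.9 kJ/s

Extent of reaction ξ = 0.840 × 112 = 94.08 mol/min
Reaction term: ξ·ΔH°_rxn = 94.08 × -19.4 = -1825.2 kJ/min
Sensible, feed 21.4→25 °C: 103.62 kJ/min
Outlet flows (mol/min): A 17.92, B 17.92, C 94.08, H₂O 94.08
Sensible, products 25→132 °C: 3693.9 kJ/min
Q = ΔH = 1972.4 kJ/min = 32.874 kW
Heat supplied = 32.874 kJ/s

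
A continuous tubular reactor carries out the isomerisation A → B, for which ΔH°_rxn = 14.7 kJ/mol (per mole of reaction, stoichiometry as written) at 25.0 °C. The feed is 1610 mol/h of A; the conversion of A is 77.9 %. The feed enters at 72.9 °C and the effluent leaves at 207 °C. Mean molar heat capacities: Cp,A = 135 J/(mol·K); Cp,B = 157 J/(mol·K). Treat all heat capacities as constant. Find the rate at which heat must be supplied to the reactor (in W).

Extent of reaction ξ = 0.779 × 1610 = 1254.2 mol/h
Reaction term: ξ·ΔH°_rxn = 1254.2 × 14.7 = 18437 kJ/h
Sensible, feed 72.9→25 °C: -10411 kJ/h
Outlet flows (mol/h): A 355.81, B 1254.2
Sensible, products 25→207 °C: 44579 kJ/h
Q = ΔH = 52605 kJ/h = 14.613 kW
Heat supplied = 14613 W

Q_in = 14600 W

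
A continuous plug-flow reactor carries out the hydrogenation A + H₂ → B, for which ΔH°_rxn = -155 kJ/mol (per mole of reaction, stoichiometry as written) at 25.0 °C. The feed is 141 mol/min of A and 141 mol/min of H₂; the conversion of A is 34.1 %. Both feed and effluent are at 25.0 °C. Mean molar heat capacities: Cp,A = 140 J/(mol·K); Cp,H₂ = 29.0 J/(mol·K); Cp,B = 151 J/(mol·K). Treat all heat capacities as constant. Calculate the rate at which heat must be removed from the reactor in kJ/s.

Q_out = 124 kJ/s

Extent of reaction ξ = 0.341 × 141 = 48.081 mol/min
Reaction term: ξ·ΔH°_rxn = 48.081 × -155 = -7452.6 kJ/min
Q = ΔH = -7452.6 kJ/min = -124.21 kW
Heat removed = 124.21 kJ/s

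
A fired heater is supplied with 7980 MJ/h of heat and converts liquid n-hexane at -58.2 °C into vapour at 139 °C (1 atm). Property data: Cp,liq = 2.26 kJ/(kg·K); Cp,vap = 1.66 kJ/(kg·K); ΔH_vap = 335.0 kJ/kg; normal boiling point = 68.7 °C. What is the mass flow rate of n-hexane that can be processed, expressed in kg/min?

ṁ = 180 kg/min

Δh = 2.26×(68.7−-58.2) + 335.0 + 1.66×(139−68.7) = 738.49 kJ/kg
Q = 7980 MJ/h = 2216.7 kJ/s = 133000 kJ/min
ṁ = Q/Δh = 133000 / 738.49 = 180.1 kg/min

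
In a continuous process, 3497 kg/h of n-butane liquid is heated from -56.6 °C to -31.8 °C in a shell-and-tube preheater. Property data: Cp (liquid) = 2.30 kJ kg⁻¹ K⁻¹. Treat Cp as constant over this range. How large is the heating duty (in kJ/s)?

Q = 55.4 kJ/s

Q = ṁ·Cp·ΔT = 3497 × 2.30 × (-31.8 − -56.6) = 199470 kJ/h
Converting: 199470 / 3600 s = 55.408 kW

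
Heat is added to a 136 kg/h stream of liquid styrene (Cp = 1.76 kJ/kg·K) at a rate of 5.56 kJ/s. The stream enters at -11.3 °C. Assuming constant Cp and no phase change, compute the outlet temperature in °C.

Q = 5.56 kJ/s = 20016 kJ/h
ΔT = Q/(ṁ·Cp) = 20016/(136×1.76) = 83.623 K
T_out = -11.3 + 83.623 = 72.323 °C

T_out = 72.3 °C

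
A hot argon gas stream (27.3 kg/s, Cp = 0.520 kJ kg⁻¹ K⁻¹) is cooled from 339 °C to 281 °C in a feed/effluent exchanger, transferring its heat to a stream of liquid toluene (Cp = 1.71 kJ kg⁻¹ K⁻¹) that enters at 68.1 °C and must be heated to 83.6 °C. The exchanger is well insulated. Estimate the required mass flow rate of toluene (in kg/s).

ṁ_c = 31.1 kg/s

Heat released by hot stream: Q = 27.3 × 0.520 × (339 − 281) = 823.37 kJ/s
Energy balance on cold side (adiabatic exchanger): Q = ṁ_c·Cp_c·(T_c,out − T_c,in)
ṁ_c = 823.37 / [1.71 × (83.6 − 68.1)] = 31.065 kg/s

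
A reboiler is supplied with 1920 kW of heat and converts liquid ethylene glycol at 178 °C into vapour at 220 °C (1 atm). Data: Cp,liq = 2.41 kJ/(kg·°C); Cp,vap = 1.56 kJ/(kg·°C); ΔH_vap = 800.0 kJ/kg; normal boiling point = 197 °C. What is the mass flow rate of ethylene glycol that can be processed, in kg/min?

Δh = 2.41×(197−178) + 800.0 + 1.56×(220−197) = 881.67 kJ/kg
Q = 1920 kW = 1920 kJ/s = 115200 kJ/min
ṁ = Q/Δh = 115200 / 881.67 = 130.66 kg/min

ṁ = 131 kg/min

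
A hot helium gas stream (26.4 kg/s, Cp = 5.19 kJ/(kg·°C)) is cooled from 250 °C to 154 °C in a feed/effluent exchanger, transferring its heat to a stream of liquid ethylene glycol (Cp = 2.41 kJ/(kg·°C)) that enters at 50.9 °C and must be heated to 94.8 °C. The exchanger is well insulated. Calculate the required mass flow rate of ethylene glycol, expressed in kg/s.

ṁ_c = 124 kg/s

Heat released by hot stream: Q = 26.4 × 5.19 × (250 − 154) = 13154 kJ/s
Energy balance on cold side (adiabatic exchanger): Q = ṁ_c·Cp_c·(T_c,out − T_c,in)
ṁ_c = 13154 / [2.41 × (94.8 − 50.9)] = 124.33 kg/s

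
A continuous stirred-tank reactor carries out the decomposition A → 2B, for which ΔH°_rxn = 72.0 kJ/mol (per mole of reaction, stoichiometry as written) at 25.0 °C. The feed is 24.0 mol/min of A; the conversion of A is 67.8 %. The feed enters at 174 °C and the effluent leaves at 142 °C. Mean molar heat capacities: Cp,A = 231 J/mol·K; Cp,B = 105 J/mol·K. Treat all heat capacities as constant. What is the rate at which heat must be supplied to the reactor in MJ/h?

Q_in = 57.3 MJ/h

Extent of reaction ξ = 0.678 × 24.0 = 16.272 mol/min
Reaction term: ξ·ΔH°_rxn = 16.272 × 72.0 = 1171.6 kJ/min
Sensible, feed 174→25 °C: -826.06 kJ/min
Outlet flows (mol/min): A 7.728, B 32.544
Sensible, products 25→142 °C: 608.67 kJ/min
Q = ΔH = 954.2 kJ/min = 15.903 kW
Heat supplied = 57.252 MJ/h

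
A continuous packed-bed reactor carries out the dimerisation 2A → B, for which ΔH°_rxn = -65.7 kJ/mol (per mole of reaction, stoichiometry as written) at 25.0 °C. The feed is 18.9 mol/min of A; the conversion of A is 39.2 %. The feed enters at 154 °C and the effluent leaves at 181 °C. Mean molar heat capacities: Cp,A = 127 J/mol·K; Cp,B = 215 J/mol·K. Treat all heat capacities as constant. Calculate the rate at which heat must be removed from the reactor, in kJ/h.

Q_out = 12100 kJ/h

Extent of reaction ξ = 0.392 × 18.9 / 2 = 3.7044 mol/min
Reaction term: ξ·ΔH°_rxn = 3.7044 × -65.7 = -243.38 kJ/min
Sensible, feed 154→25 °C: -309.64 kJ/min
Outlet flows (mol/min): A 11.491, B 3.7044
Sensible, products 25→181 °C: 351.91 kJ/min
Q = ΔH = -201.11 kJ/min = -3.3518 kW
Heat removed = 12067 kJ/h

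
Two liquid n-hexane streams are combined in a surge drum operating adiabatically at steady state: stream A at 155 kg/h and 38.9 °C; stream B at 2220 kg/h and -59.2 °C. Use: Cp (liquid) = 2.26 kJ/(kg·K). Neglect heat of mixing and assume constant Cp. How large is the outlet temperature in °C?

T_out = -52.8 °C

Energy balance with Q = 0: Σ ṁᵢCp,ᵢ(T_out − Tᵢ) = 0
Σ ṁᵢCp,ᵢTᵢ = 155×2.26×38.9 + 2220×2.26×-59.2 = -283390
Σ ṁᵢCp,ᵢ = 155×2.26 + 2220×2.26 = 5367.5
T_out = -283390 / 5367.5 = -52.798 °C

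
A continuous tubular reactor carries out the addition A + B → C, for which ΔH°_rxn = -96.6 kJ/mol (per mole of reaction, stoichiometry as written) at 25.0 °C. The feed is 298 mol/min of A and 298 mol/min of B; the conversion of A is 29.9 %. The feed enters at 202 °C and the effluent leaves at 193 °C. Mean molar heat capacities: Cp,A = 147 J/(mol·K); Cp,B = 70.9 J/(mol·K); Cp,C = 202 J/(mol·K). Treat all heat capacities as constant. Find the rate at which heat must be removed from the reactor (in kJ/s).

Q_out = 157 kJ/s

Extent of reaction ξ = 0.299 × 298 = 89.102 mol/min
Reaction term: ξ·ΔH°_rxn = 89.102 × -96.6 = -8607.3 kJ/min
Sensible, feed 202→25 °C: -11493 kJ/min
Outlet flows (mol/min): A 208.9, B 208.9, C 89.102
Sensible, products 25→193 °C: 10671 kJ/min
Q = ΔH = -9429.7 kJ/min = -157.16 kW
Heat removed = 157.16 kJ/s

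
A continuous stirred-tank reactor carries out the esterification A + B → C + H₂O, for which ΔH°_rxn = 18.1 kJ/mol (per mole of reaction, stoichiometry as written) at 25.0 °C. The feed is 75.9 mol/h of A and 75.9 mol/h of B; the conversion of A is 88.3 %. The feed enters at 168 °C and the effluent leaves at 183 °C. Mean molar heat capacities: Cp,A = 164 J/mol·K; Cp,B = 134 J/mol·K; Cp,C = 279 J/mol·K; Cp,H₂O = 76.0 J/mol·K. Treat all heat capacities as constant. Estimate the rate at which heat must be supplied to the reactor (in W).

Q_in = 599 W

Extent of reaction ξ = 0.883 × 75.9 = 67.02 mol/h
Reaction term: ξ·ΔH°_rxn = 67.02 × 18.1 = 1213.1 kJ/h
Sensible, feed 168→25 °C: -3234.4 kJ/h
Outlet flows (mol/h): A 8.8803, B 8.8803, C 67.02, H₂O 67.02
Sensible, products 25→183 °C: 4177.3 kJ/h
Q = ΔH = 2155.9 kJ/h = 0.59886 kW
Heat supplied = 598.86 W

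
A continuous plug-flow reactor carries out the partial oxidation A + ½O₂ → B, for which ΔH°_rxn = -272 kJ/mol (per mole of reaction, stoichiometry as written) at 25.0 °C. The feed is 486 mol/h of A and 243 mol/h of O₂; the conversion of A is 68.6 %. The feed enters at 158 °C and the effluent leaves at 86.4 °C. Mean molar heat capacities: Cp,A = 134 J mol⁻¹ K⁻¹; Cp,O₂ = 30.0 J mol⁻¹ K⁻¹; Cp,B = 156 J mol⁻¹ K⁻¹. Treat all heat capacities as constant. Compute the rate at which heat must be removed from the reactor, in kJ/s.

Extent of reaction ξ = 0.686 × 486 = 333.4 mol/h
Reaction term: ξ·ΔH°_rxn = 333.4 × -272 = -90684 kJ/h
Sensible, feed 158→25 °C: -9631.1 kJ/h
Outlet flows (mol/h): A 152.6, O₂ 76.302, B 333.4
Sensible, products 25→86.4 °C: 4589.5 kJ/h
Q = ΔH = -95725 kJ/h = -26.59 kW
Heat removed = 26.59 kJ/s

Q_out = 26.6 kJ/s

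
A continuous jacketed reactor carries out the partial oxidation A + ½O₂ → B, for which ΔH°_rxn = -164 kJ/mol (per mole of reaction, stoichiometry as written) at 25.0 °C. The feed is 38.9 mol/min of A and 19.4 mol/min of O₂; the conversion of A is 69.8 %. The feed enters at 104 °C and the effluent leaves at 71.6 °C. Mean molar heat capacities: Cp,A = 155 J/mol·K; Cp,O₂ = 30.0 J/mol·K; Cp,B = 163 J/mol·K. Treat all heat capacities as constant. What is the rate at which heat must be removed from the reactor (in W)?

Extent of reaction ξ = 0.698 × 38.9 = 27.152 mol/min
Reaction term: ξ·ΔH°_rxn = 27.152 × -164 = -4453 kJ/min
Sensible, feed 104→25 °C: -522.31 kJ/min
Outlet flows (mol/min): A 11.748, O₂ 5.8239, B 27.152
Sensible, products 25→71.6 °C: 299.24 kJ/min
Q = ΔH = -4676 kJ/min = -77.934 kW
Heat removed = 77934 W

Q_out = 77900 W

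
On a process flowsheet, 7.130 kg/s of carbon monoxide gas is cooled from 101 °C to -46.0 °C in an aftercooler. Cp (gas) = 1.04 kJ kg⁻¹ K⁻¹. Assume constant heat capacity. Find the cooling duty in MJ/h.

Q_c = 3920 MJ/h

Q = ṁ·Cp·ΔT = 7.130 × 1.04 × (-46.0 − 101) = -1090 kJ/s
Cooling duty = 3924.1 MJ/h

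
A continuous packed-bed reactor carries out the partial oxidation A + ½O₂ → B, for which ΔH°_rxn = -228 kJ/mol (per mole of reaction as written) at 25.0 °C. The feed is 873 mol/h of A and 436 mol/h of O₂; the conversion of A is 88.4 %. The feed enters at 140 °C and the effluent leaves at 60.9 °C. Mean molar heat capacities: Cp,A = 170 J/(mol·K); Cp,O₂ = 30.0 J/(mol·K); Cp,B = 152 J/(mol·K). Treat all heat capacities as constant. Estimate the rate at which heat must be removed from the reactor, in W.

Q_out = 52700 W

Extent of reaction ξ = 0.884 × 873 = 771.73 mol/h
Reaction term: ξ·ΔH°_rxn = 771.73 × -228 = -175950 kJ/h
Sensible, feed 140→25 °C: -18571 kJ/h
Outlet flows (mol/h): A 101.27, O₂ 50.134, B 771.73
Sensible, products 25→60.9 °C: 4883.2 kJ/h
Q = ΔH = -189640 kJ/h = -52.679 kW
Heat removed = 52679 W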